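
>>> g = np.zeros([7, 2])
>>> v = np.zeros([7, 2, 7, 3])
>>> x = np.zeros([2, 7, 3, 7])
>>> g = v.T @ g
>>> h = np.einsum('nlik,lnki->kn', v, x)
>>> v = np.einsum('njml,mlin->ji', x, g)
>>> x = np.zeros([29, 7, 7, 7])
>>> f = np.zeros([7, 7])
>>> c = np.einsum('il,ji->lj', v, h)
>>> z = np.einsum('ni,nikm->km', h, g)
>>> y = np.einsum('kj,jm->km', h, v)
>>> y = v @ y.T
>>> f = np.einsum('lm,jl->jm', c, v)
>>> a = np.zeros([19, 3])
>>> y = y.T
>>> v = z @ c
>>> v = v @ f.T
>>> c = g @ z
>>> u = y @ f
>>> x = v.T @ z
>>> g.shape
(3, 7, 2, 2)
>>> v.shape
(2, 7)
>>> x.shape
(7, 2)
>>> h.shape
(3, 7)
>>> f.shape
(7, 3)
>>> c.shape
(3, 7, 2, 2)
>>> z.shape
(2, 2)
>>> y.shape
(3, 7)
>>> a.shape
(19, 3)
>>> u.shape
(3, 3)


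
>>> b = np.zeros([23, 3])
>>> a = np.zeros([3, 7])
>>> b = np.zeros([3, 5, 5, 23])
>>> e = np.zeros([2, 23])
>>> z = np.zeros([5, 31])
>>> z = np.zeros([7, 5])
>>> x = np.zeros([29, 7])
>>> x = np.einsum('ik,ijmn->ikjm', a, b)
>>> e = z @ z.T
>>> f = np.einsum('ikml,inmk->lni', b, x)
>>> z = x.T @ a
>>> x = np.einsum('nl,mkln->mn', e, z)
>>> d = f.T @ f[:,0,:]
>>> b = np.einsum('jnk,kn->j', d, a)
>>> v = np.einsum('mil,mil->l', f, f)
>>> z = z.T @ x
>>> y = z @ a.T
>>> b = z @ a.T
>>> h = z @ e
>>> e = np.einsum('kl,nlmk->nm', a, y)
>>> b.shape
(7, 7, 5, 3)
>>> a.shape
(3, 7)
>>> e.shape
(7, 5)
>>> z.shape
(7, 7, 5, 7)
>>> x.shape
(5, 7)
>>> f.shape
(23, 7, 3)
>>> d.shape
(3, 7, 3)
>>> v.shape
(3,)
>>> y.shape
(7, 7, 5, 3)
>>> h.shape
(7, 7, 5, 7)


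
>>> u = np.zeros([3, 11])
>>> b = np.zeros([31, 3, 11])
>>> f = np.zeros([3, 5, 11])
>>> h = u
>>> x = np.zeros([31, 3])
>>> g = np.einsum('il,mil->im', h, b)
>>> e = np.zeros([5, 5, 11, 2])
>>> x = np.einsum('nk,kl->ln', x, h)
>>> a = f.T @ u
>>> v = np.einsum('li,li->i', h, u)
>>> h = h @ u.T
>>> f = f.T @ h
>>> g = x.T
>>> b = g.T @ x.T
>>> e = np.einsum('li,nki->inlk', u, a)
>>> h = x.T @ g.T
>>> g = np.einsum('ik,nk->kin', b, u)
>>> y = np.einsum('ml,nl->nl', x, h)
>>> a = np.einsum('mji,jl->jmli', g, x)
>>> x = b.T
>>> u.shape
(3, 11)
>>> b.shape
(11, 11)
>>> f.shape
(11, 5, 3)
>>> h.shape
(31, 31)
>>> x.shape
(11, 11)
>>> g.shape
(11, 11, 3)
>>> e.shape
(11, 11, 3, 5)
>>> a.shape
(11, 11, 31, 3)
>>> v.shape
(11,)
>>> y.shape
(31, 31)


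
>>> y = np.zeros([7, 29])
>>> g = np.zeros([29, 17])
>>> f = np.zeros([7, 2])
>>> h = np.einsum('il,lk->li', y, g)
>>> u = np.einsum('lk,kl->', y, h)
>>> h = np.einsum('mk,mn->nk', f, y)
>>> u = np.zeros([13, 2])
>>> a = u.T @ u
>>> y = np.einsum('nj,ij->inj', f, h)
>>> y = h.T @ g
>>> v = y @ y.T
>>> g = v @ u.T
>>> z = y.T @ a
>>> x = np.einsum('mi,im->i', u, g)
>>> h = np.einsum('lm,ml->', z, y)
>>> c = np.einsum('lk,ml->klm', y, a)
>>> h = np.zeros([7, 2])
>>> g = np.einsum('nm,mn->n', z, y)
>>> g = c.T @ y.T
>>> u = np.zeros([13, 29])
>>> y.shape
(2, 17)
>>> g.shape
(2, 2, 2)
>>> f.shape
(7, 2)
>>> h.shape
(7, 2)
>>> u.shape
(13, 29)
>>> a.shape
(2, 2)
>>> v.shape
(2, 2)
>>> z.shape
(17, 2)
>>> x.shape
(2,)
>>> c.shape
(17, 2, 2)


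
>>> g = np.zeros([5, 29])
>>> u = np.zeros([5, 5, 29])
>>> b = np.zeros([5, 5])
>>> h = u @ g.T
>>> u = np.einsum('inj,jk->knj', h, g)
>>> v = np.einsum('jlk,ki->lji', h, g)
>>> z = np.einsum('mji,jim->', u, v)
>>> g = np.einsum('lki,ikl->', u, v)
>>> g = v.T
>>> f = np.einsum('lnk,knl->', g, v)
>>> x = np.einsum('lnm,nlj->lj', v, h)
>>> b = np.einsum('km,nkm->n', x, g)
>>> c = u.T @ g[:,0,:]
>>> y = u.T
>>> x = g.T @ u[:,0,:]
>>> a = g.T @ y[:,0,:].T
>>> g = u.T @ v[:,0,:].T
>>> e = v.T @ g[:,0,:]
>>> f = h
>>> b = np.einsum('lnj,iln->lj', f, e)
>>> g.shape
(5, 5, 5)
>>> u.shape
(29, 5, 5)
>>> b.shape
(5, 5)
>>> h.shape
(5, 5, 5)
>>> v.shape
(5, 5, 29)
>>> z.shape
()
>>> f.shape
(5, 5, 5)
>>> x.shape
(5, 5, 5)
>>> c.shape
(5, 5, 5)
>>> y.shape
(5, 5, 29)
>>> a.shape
(5, 5, 5)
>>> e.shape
(29, 5, 5)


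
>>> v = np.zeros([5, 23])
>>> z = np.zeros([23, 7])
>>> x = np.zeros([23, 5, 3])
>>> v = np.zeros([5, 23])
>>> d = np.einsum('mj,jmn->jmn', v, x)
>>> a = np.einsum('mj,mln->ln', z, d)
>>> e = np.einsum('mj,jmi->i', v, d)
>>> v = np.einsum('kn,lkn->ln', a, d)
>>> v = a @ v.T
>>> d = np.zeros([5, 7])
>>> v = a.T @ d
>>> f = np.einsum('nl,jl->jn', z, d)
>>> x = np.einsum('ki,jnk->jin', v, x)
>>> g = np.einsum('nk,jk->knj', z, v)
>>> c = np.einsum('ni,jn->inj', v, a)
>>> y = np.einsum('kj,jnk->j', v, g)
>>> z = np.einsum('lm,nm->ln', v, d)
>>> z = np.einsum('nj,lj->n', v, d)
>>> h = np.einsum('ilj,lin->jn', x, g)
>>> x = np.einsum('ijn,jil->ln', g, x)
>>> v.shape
(3, 7)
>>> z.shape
(3,)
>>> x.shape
(5, 3)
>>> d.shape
(5, 7)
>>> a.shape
(5, 3)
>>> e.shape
(3,)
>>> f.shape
(5, 23)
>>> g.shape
(7, 23, 3)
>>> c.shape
(7, 3, 5)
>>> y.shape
(7,)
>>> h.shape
(5, 3)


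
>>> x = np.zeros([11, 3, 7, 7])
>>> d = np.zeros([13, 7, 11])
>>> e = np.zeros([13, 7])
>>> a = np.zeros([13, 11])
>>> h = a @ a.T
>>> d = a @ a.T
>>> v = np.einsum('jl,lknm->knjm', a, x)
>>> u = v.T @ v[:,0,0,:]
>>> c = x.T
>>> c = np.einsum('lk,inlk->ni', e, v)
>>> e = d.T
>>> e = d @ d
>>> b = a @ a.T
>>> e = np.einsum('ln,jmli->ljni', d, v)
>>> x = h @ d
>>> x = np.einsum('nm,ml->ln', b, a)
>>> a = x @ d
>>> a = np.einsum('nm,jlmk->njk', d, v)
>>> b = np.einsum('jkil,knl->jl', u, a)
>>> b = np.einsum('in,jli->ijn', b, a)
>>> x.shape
(11, 13)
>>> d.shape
(13, 13)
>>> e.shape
(13, 3, 13, 7)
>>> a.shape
(13, 3, 7)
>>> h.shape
(13, 13)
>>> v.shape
(3, 7, 13, 7)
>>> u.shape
(7, 13, 7, 7)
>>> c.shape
(7, 3)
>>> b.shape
(7, 13, 7)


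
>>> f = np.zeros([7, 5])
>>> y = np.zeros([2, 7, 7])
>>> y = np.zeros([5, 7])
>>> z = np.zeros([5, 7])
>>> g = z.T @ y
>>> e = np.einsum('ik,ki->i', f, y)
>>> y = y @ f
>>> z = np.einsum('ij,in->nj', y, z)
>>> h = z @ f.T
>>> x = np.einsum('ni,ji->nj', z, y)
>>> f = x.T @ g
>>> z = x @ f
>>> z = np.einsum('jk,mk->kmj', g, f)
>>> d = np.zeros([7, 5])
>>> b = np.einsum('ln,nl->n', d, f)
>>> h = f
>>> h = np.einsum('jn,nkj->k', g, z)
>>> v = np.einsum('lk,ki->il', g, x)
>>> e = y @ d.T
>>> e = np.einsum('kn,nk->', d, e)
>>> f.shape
(5, 7)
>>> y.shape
(5, 5)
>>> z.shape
(7, 5, 7)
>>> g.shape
(7, 7)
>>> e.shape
()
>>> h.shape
(5,)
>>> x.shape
(7, 5)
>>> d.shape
(7, 5)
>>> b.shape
(5,)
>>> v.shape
(5, 7)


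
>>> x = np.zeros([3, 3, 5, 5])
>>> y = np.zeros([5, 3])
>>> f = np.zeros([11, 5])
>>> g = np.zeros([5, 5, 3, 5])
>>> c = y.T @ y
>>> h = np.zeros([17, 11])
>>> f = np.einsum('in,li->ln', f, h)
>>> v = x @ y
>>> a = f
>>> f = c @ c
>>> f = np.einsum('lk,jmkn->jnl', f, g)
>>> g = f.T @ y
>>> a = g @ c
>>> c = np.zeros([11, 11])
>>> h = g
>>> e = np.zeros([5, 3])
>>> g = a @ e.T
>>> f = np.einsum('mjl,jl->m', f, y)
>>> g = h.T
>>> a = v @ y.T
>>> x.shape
(3, 3, 5, 5)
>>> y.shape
(5, 3)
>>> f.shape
(5,)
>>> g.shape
(3, 5, 3)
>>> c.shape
(11, 11)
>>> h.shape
(3, 5, 3)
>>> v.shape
(3, 3, 5, 3)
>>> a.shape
(3, 3, 5, 5)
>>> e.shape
(5, 3)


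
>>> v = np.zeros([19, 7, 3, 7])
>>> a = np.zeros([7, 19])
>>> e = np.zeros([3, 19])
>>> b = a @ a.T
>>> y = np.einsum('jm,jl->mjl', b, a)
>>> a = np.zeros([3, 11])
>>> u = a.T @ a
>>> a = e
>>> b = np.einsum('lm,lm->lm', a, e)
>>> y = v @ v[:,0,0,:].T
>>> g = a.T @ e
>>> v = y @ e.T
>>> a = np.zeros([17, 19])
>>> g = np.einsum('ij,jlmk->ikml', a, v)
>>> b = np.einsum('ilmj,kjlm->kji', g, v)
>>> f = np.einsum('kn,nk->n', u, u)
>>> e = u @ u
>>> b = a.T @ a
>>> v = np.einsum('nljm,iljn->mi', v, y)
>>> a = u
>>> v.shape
(3, 19)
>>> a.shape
(11, 11)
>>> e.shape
(11, 11)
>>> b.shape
(19, 19)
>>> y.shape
(19, 7, 3, 19)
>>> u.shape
(11, 11)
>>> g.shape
(17, 3, 3, 7)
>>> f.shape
(11,)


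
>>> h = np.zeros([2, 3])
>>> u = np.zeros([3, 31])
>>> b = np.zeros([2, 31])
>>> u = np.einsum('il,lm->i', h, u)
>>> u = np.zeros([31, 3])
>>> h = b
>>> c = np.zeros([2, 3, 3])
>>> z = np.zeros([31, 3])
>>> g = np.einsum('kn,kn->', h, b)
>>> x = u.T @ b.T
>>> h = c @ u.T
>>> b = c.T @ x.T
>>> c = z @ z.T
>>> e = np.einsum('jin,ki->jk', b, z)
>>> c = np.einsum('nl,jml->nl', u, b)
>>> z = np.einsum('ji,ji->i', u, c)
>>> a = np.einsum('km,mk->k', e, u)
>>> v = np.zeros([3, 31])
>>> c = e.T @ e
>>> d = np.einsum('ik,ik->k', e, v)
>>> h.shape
(2, 3, 31)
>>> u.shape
(31, 3)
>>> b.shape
(3, 3, 3)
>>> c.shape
(31, 31)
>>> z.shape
(3,)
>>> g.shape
()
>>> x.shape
(3, 2)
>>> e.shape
(3, 31)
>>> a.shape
(3,)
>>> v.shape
(3, 31)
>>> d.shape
(31,)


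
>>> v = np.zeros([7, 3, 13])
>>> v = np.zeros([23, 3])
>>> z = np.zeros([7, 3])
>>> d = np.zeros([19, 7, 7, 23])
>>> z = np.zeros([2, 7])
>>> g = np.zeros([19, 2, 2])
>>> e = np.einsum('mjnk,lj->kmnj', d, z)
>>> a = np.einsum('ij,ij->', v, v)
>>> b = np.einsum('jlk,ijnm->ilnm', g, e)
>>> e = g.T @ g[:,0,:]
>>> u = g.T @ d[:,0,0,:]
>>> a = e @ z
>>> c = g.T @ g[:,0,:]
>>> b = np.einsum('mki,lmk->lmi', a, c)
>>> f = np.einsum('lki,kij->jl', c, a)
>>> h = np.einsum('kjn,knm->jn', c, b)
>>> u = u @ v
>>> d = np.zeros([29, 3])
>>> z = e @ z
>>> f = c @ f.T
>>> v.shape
(23, 3)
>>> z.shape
(2, 2, 7)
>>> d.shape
(29, 3)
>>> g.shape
(19, 2, 2)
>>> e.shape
(2, 2, 2)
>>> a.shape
(2, 2, 7)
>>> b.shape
(2, 2, 7)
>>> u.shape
(2, 2, 3)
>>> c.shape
(2, 2, 2)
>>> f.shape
(2, 2, 7)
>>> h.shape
(2, 2)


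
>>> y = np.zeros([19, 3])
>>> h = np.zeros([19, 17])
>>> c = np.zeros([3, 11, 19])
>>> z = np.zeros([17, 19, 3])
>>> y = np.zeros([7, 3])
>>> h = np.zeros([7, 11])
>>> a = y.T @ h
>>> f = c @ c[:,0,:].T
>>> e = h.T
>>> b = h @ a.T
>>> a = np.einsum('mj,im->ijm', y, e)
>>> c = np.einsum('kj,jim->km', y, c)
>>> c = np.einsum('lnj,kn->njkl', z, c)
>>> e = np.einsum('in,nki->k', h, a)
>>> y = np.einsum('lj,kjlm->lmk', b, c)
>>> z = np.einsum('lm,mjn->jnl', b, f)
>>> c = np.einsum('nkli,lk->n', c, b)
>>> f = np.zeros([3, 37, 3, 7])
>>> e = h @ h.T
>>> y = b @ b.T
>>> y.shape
(7, 7)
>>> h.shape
(7, 11)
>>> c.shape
(19,)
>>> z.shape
(11, 3, 7)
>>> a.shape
(11, 3, 7)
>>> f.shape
(3, 37, 3, 7)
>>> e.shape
(7, 7)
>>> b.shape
(7, 3)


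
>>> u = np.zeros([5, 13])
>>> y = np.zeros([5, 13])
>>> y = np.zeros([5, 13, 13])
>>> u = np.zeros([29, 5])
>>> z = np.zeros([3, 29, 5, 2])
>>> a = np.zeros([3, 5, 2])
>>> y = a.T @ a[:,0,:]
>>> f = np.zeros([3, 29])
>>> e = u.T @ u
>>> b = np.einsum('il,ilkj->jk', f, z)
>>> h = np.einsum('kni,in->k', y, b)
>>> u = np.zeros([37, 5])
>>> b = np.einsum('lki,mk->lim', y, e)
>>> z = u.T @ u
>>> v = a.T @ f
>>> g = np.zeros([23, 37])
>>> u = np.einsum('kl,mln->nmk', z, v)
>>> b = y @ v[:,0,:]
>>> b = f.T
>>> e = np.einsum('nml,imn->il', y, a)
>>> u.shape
(29, 2, 5)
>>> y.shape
(2, 5, 2)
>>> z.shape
(5, 5)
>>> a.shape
(3, 5, 2)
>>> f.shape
(3, 29)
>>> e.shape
(3, 2)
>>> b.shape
(29, 3)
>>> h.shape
(2,)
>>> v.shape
(2, 5, 29)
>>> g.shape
(23, 37)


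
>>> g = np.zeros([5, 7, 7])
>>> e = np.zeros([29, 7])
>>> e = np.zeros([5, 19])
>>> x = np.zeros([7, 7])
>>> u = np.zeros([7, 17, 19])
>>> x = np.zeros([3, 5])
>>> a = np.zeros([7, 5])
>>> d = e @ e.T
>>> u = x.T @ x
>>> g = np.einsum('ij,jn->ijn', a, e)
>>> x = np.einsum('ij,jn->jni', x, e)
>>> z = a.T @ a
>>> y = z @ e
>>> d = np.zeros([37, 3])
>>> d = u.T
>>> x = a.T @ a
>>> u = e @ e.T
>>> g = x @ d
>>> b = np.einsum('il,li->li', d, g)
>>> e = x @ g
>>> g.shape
(5, 5)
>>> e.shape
(5, 5)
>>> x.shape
(5, 5)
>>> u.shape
(5, 5)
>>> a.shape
(7, 5)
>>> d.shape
(5, 5)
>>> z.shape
(5, 5)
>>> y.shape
(5, 19)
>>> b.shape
(5, 5)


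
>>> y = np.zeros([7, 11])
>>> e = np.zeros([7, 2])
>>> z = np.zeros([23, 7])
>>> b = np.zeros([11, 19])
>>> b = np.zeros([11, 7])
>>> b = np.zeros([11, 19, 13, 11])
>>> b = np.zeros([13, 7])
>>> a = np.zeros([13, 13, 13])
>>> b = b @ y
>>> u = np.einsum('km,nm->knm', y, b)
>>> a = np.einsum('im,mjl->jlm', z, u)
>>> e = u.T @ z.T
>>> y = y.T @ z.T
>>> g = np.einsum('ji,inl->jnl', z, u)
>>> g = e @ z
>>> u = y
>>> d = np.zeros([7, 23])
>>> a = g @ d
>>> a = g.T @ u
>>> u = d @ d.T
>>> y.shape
(11, 23)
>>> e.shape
(11, 13, 23)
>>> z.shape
(23, 7)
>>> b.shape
(13, 11)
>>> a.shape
(7, 13, 23)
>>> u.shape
(7, 7)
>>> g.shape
(11, 13, 7)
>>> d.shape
(7, 23)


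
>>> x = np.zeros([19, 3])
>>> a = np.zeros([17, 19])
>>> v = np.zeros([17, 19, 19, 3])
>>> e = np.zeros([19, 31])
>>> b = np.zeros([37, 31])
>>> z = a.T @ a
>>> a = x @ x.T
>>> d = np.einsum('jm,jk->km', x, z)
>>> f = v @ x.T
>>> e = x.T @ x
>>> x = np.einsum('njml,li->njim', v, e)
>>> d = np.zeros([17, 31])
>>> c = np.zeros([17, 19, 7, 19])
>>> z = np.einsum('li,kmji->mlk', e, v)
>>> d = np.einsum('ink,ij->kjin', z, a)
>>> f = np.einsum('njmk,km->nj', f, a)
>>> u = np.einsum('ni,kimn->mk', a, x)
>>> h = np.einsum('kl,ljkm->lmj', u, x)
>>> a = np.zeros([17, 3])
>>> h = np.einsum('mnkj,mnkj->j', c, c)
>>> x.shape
(17, 19, 3, 19)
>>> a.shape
(17, 3)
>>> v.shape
(17, 19, 19, 3)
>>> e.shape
(3, 3)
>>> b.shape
(37, 31)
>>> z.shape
(19, 3, 17)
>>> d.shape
(17, 19, 19, 3)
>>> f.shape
(17, 19)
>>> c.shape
(17, 19, 7, 19)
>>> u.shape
(3, 17)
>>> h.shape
(19,)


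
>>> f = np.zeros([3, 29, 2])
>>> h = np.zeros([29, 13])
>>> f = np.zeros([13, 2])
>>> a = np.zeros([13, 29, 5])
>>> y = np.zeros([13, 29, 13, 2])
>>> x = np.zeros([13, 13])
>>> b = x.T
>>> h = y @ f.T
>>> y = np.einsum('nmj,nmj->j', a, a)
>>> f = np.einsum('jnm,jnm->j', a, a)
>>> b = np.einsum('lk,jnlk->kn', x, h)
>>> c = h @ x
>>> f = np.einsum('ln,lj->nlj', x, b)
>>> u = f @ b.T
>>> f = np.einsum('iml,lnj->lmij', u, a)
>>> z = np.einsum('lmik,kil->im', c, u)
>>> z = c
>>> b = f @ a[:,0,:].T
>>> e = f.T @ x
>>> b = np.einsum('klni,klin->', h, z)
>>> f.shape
(13, 13, 13, 5)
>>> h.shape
(13, 29, 13, 13)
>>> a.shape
(13, 29, 5)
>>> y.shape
(5,)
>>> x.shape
(13, 13)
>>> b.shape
()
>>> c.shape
(13, 29, 13, 13)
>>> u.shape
(13, 13, 13)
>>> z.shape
(13, 29, 13, 13)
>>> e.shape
(5, 13, 13, 13)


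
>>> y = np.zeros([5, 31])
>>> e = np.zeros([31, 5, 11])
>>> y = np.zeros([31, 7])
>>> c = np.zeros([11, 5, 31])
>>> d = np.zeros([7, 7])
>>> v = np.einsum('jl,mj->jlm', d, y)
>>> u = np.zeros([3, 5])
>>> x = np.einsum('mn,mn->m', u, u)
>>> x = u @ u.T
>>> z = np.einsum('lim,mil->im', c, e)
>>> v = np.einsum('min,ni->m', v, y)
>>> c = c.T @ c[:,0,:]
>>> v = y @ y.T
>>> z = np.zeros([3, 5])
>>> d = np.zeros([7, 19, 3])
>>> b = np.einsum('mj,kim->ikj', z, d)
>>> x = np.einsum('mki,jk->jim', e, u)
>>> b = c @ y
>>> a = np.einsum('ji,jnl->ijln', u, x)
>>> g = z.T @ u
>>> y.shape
(31, 7)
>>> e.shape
(31, 5, 11)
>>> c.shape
(31, 5, 31)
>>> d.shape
(7, 19, 3)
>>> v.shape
(31, 31)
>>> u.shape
(3, 5)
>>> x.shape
(3, 11, 31)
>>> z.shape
(3, 5)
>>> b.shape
(31, 5, 7)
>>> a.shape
(5, 3, 31, 11)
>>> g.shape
(5, 5)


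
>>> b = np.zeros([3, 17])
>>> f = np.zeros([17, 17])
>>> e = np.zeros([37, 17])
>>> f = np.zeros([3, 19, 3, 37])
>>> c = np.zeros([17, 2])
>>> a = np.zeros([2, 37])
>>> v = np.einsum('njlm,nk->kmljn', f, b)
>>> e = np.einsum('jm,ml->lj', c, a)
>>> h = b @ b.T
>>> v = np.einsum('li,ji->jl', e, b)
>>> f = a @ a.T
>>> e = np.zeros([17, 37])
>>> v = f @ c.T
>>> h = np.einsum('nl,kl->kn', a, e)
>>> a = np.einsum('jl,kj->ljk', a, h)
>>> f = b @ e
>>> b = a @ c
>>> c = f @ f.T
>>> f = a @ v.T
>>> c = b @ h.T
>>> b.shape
(37, 2, 2)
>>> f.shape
(37, 2, 2)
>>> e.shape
(17, 37)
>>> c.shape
(37, 2, 17)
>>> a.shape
(37, 2, 17)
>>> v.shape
(2, 17)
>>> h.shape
(17, 2)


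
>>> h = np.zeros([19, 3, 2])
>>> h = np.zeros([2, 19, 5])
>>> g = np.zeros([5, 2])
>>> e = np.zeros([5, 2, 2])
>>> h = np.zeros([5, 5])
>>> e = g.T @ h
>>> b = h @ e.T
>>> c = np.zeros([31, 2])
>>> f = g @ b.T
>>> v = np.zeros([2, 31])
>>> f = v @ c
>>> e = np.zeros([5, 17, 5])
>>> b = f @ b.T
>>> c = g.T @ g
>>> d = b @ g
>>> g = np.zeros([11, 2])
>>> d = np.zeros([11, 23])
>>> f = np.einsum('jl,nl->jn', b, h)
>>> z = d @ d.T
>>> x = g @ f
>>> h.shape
(5, 5)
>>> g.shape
(11, 2)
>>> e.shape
(5, 17, 5)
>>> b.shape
(2, 5)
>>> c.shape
(2, 2)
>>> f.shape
(2, 5)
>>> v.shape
(2, 31)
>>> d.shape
(11, 23)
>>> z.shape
(11, 11)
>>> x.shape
(11, 5)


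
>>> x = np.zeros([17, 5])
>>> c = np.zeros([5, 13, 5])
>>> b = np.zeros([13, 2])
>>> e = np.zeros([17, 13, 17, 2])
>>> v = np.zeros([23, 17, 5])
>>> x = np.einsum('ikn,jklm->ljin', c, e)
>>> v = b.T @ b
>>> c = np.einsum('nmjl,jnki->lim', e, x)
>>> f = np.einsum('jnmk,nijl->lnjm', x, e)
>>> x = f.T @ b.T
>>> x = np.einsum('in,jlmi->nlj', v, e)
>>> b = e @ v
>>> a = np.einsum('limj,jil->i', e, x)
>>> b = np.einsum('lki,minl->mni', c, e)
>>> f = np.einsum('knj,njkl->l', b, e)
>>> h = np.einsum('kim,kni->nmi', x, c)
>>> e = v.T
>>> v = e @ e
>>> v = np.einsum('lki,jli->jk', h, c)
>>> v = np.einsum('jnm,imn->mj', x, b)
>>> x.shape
(2, 13, 17)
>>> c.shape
(2, 5, 13)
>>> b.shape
(17, 17, 13)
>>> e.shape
(2, 2)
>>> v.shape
(17, 2)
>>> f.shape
(2,)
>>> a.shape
(13,)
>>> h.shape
(5, 17, 13)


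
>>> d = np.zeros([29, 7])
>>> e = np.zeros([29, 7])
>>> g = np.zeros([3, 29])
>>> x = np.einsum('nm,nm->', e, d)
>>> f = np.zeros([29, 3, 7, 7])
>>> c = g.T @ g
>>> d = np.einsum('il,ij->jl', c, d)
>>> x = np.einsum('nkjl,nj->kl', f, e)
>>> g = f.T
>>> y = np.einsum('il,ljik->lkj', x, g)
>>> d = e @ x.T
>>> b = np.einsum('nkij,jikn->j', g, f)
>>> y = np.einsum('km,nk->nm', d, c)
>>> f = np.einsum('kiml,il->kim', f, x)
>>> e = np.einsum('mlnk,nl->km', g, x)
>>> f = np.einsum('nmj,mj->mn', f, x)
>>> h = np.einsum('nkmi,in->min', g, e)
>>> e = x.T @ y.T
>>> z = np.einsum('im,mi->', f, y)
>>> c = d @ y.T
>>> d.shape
(29, 3)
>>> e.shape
(7, 29)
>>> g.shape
(7, 7, 3, 29)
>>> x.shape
(3, 7)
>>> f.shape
(3, 29)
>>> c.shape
(29, 29)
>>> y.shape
(29, 3)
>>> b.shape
(29,)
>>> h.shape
(3, 29, 7)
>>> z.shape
()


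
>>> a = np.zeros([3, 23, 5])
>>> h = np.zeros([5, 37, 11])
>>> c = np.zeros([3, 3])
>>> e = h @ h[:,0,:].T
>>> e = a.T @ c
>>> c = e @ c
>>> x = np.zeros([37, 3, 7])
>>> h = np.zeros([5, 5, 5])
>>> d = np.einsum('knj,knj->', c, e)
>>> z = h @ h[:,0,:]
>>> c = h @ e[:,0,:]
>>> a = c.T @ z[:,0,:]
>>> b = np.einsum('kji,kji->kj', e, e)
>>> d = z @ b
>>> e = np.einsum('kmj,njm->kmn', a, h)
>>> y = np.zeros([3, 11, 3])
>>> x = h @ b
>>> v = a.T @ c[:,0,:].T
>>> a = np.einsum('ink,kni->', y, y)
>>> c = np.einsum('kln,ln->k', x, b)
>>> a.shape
()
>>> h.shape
(5, 5, 5)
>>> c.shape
(5,)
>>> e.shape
(3, 5, 5)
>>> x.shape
(5, 5, 23)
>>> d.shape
(5, 5, 23)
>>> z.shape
(5, 5, 5)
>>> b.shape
(5, 23)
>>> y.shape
(3, 11, 3)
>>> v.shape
(5, 5, 5)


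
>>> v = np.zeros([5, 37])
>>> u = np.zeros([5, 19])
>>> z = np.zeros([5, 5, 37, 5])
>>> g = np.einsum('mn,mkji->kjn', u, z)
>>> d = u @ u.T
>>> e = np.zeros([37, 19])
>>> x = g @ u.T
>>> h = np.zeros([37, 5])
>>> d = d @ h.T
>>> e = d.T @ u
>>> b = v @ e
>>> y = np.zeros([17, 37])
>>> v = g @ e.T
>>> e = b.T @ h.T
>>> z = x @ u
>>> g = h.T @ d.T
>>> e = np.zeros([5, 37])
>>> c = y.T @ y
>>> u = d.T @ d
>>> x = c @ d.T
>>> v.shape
(5, 37, 37)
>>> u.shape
(37, 37)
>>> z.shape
(5, 37, 19)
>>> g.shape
(5, 5)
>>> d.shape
(5, 37)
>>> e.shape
(5, 37)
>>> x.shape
(37, 5)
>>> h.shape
(37, 5)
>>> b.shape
(5, 19)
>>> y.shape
(17, 37)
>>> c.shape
(37, 37)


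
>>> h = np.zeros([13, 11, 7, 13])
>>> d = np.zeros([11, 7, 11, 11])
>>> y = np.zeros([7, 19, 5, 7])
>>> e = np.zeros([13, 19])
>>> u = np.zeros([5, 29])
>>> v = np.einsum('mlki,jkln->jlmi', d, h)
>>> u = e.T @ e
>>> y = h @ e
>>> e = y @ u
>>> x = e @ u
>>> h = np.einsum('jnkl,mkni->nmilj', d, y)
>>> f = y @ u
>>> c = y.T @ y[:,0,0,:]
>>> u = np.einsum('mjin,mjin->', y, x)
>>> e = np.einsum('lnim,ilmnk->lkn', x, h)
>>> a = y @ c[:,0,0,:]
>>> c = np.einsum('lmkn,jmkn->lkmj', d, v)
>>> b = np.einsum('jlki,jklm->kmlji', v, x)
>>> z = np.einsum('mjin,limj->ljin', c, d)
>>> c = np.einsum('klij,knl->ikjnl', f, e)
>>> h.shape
(7, 13, 19, 11, 11)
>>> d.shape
(11, 7, 11, 11)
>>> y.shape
(13, 11, 7, 19)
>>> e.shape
(13, 11, 11)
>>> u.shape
()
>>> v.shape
(13, 7, 11, 11)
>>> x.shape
(13, 11, 7, 19)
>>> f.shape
(13, 11, 7, 19)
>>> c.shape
(7, 13, 19, 11, 11)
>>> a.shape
(13, 11, 7, 19)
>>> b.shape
(11, 19, 7, 13, 11)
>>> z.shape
(11, 11, 7, 13)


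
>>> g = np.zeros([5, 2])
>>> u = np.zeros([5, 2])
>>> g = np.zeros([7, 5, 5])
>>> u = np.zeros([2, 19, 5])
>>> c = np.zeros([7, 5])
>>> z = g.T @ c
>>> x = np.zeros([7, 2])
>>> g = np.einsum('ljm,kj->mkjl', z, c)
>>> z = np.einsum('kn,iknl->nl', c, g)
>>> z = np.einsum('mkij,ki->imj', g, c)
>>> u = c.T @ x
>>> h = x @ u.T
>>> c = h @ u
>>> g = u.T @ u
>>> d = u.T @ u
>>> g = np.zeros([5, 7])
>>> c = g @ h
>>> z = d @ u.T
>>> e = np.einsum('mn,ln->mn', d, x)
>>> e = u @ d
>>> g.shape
(5, 7)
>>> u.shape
(5, 2)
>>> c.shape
(5, 5)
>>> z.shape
(2, 5)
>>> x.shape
(7, 2)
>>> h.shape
(7, 5)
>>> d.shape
(2, 2)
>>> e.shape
(5, 2)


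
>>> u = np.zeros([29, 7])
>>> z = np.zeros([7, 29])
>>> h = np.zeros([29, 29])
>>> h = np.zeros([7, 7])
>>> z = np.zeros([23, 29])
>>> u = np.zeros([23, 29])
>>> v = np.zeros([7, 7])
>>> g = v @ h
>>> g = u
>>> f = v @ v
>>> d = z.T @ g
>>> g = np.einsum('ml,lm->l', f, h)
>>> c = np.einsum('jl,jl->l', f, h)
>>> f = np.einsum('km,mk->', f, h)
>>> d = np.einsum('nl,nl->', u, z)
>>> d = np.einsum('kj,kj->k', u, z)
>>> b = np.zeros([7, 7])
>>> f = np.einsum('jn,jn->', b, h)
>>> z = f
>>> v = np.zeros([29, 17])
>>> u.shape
(23, 29)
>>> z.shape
()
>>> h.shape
(7, 7)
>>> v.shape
(29, 17)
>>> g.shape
(7,)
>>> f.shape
()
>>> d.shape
(23,)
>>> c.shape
(7,)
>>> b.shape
(7, 7)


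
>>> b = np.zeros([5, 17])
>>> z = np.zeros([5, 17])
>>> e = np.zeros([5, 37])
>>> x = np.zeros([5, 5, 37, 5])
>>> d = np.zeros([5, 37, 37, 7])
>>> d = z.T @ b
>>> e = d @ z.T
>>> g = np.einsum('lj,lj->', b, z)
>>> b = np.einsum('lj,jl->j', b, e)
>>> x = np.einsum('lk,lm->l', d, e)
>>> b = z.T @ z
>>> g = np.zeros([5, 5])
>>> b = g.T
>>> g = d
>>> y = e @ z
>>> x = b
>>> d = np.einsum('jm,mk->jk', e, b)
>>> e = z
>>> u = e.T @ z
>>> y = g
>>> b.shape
(5, 5)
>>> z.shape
(5, 17)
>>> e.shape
(5, 17)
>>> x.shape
(5, 5)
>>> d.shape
(17, 5)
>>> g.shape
(17, 17)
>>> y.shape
(17, 17)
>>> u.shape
(17, 17)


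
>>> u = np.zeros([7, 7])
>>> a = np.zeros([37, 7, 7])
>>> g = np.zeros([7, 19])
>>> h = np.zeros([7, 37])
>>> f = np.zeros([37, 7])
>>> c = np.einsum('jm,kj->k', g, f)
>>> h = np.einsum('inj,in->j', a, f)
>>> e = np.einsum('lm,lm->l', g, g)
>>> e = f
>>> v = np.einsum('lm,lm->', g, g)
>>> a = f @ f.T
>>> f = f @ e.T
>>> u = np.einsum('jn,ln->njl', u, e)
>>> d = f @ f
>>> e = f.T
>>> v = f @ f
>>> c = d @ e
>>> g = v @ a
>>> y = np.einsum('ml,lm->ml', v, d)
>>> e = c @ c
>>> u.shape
(7, 7, 37)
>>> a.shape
(37, 37)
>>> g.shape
(37, 37)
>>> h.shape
(7,)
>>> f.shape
(37, 37)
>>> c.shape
(37, 37)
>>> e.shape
(37, 37)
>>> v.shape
(37, 37)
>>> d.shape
(37, 37)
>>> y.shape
(37, 37)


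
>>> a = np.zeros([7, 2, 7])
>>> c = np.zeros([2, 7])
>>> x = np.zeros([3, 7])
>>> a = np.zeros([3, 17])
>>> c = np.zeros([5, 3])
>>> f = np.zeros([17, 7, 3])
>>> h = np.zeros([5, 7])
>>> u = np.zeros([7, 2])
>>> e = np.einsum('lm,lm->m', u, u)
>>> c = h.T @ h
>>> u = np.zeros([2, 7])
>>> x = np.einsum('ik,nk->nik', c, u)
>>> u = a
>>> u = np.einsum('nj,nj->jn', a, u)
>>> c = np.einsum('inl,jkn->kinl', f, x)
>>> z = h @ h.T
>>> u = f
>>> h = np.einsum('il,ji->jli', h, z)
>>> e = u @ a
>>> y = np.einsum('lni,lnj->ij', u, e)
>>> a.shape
(3, 17)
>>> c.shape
(7, 17, 7, 3)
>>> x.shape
(2, 7, 7)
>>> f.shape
(17, 7, 3)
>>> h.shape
(5, 7, 5)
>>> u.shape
(17, 7, 3)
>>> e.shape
(17, 7, 17)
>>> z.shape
(5, 5)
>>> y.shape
(3, 17)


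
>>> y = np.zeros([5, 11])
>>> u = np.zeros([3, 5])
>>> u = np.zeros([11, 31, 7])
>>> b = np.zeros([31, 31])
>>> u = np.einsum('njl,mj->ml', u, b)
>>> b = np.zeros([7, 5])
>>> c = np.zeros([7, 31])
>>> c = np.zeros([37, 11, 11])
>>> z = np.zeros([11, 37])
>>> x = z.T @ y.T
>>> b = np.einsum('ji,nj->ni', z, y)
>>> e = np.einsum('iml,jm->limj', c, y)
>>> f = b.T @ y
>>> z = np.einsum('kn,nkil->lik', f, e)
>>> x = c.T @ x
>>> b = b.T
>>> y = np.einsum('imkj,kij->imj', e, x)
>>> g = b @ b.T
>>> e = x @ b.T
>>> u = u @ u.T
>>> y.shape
(11, 37, 5)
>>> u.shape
(31, 31)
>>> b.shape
(37, 5)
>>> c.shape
(37, 11, 11)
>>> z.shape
(5, 11, 37)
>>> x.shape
(11, 11, 5)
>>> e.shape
(11, 11, 37)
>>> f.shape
(37, 11)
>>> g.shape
(37, 37)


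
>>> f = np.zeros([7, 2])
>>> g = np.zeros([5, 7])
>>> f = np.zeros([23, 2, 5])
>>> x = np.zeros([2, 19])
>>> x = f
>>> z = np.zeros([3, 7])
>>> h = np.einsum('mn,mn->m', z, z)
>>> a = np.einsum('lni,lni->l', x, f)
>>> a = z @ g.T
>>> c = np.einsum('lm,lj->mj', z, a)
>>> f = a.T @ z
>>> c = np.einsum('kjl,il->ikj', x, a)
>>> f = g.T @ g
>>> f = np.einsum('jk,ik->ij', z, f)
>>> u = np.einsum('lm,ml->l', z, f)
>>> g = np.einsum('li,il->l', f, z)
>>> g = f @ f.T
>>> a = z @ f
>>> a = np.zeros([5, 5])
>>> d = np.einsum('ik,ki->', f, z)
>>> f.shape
(7, 3)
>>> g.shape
(7, 7)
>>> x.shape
(23, 2, 5)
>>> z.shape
(3, 7)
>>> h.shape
(3,)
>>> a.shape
(5, 5)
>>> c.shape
(3, 23, 2)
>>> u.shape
(3,)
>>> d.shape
()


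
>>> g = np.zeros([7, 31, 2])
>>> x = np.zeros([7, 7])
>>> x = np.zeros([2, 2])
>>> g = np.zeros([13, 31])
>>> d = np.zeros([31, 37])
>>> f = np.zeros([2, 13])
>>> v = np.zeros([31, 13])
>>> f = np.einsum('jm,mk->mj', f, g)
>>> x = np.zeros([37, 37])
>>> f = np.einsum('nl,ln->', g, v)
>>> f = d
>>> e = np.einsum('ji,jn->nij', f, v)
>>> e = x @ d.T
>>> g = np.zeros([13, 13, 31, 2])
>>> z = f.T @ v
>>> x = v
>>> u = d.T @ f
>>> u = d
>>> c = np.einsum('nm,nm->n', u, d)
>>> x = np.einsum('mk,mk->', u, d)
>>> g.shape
(13, 13, 31, 2)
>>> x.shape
()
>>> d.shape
(31, 37)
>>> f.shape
(31, 37)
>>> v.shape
(31, 13)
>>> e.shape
(37, 31)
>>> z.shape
(37, 13)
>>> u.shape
(31, 37)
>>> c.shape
(31,)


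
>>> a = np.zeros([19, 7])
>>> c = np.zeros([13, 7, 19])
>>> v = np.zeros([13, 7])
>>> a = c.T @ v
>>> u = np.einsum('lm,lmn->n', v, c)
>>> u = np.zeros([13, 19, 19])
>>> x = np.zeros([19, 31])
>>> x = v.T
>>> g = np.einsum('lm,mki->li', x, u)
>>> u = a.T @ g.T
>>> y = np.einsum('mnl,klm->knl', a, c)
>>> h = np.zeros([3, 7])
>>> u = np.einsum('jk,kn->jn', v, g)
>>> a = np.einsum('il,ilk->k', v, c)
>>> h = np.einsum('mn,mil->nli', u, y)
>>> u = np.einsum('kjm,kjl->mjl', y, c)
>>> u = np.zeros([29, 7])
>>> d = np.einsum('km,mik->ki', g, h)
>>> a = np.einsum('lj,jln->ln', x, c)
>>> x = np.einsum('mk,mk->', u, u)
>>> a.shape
(7, 19)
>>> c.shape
(13, 7, 19)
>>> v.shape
(13, 7)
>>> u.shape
(29, 7)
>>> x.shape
()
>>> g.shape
(7, 19)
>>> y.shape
(13, 7, 7)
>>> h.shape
(19, 7, 7)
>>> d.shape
(7, 7)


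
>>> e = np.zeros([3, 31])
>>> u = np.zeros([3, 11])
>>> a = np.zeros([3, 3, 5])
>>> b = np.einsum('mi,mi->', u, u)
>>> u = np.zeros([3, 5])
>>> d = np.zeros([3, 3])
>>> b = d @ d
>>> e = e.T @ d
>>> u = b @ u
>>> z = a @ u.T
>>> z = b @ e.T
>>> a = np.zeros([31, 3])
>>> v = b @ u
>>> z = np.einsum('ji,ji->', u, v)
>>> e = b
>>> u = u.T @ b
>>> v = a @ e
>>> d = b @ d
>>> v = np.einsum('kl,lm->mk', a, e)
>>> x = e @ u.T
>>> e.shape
(3, 3)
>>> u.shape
(5, 3)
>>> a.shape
(31, 3)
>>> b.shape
(3, 3)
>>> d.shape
(3, 3)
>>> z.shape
()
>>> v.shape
(3, 31)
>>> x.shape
(3, 5)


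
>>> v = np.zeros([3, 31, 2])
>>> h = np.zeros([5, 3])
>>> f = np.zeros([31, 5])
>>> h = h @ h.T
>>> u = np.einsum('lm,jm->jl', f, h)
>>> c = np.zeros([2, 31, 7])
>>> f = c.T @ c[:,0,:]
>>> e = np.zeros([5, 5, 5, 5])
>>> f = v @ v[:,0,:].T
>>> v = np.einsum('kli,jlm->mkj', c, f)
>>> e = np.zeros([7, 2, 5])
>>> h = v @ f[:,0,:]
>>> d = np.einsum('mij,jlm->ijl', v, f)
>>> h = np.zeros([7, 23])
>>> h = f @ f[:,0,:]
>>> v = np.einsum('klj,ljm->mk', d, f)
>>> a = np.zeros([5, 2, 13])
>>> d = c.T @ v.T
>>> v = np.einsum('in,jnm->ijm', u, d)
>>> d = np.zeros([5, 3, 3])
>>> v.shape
(5, 7, 3)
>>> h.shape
(3, 31, 3)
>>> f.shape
(3, 31, 3)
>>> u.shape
(5, 31)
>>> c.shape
(2, 31, 7)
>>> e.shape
(7, 2, 5)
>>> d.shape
(5, 3, 3)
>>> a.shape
(5, 2, 13)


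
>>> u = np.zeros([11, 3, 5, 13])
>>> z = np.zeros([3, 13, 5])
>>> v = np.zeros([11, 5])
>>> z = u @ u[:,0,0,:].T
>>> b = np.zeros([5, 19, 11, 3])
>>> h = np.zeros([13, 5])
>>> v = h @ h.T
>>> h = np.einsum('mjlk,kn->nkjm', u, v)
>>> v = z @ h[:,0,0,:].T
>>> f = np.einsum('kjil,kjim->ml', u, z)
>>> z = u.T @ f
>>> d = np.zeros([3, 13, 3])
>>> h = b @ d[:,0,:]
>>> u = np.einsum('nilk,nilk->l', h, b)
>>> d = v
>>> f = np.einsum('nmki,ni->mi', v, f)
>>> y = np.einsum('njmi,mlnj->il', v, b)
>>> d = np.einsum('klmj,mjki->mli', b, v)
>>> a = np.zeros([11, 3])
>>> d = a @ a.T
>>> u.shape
(11,)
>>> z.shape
(13, 5, 3, 13)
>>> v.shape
(11, 3, 5, 13)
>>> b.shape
(5, 19, 11, 3)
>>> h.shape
(5, 19, 11, 3)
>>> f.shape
(3, 13)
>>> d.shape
(11, 11)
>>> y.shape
(13, 19)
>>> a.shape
(11, 3)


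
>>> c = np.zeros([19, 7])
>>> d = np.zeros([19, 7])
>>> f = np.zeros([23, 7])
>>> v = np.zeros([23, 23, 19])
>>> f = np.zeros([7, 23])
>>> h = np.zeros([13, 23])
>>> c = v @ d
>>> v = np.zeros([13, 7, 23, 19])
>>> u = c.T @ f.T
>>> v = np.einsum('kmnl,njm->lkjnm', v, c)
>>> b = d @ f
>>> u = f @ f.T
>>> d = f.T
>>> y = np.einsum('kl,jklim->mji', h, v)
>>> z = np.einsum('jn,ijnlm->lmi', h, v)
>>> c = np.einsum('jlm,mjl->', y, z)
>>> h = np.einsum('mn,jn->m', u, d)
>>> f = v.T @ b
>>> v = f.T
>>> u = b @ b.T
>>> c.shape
()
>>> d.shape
(23, 7)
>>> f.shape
(7, 23, 23, 13, 23)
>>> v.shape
(23, 13, 23, 23, 7)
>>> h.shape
(7,)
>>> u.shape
(19, 19)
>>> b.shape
(19, 23)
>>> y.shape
(7, 19, 23)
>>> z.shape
(23, 7, 19)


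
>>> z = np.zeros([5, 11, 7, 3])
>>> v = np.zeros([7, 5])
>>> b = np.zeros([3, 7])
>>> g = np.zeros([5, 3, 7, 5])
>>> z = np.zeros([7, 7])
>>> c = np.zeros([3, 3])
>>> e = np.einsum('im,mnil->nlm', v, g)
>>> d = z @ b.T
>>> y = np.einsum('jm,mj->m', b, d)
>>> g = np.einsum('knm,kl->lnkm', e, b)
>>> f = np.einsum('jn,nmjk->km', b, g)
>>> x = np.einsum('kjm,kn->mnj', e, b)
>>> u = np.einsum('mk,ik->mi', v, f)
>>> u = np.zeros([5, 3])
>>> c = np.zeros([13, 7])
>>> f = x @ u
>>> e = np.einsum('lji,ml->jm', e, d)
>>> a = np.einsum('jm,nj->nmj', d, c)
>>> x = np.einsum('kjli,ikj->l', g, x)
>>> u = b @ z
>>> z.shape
(7, 7)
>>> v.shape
(7, 5)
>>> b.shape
(3, 7)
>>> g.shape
(7, 5, 3, 5)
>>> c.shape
(13, 7)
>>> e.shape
(5, 7)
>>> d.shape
(7, 3)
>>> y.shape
(7,)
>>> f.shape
(5, 7, 3)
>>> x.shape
(3,)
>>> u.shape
(3, 7)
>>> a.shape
(13, 3, 7)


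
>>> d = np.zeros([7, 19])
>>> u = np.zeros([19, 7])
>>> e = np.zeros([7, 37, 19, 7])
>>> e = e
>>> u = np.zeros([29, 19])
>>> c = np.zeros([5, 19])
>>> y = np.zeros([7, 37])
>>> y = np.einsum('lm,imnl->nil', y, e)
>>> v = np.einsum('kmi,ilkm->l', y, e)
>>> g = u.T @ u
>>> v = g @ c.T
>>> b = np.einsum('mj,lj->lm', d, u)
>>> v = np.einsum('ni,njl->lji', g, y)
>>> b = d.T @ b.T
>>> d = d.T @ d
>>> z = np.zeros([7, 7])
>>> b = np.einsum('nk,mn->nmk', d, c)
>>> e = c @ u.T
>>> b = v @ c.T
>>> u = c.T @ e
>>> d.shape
(19, 19)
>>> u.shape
(19, 29)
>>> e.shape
(5, 29)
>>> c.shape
(5, 19)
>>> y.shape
(19, 7, 7)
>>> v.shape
(7, 7, 19)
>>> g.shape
(19, 19)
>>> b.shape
(7, 7, 5)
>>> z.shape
(7, 7)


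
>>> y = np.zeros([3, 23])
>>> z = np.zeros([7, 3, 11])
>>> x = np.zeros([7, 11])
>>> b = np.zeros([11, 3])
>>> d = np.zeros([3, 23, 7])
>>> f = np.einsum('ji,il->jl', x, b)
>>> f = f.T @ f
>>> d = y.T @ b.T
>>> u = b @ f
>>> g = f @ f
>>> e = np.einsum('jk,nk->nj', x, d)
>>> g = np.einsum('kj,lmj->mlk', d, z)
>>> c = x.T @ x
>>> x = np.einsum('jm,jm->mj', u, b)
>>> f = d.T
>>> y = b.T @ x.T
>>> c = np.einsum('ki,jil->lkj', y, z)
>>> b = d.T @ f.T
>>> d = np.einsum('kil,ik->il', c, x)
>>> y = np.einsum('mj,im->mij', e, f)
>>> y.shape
(23, 11, 7)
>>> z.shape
(7, 3, 11)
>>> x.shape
(3, 11)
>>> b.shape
(11, 11)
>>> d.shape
(3, 7)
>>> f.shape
(11, 23)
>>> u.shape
(11, 3)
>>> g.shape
(3, 7, 23)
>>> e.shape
(23, 7)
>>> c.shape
(11, 3, 7)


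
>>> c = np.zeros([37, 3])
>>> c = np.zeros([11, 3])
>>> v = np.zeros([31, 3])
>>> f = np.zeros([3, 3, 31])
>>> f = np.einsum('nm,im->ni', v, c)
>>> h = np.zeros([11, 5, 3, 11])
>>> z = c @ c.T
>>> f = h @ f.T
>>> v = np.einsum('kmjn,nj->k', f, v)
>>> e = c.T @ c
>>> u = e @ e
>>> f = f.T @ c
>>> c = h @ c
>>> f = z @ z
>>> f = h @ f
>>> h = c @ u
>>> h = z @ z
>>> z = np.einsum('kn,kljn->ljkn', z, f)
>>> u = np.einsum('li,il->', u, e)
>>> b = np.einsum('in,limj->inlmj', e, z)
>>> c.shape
(11, 5, 3, 3)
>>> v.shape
(11,)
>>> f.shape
(11, 5, 3, 11)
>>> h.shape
(11, 11)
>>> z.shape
(5, 3, 11, 11)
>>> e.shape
(3, 3)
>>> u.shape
()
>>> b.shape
(3, 3, 5, 11, 11)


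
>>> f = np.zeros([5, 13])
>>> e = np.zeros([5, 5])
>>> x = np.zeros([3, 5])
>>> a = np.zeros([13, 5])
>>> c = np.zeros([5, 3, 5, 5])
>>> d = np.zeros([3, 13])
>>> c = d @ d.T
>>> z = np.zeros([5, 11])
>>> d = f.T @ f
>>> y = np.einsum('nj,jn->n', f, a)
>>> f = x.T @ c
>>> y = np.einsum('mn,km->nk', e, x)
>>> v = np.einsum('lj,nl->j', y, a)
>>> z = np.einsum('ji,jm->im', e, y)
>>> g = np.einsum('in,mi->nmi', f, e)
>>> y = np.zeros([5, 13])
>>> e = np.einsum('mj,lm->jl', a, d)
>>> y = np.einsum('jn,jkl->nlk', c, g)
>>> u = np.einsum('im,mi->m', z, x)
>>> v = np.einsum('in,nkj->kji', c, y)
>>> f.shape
(5, 3)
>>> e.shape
(5, 13)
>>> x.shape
(3, 5)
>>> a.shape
(13, 5)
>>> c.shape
(3, 3)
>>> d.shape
(13, 13)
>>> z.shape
(5, 3)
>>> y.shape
(3, 5, 5)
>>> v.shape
(5, 5, 3)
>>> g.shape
(3, 5, 5)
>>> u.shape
(3,)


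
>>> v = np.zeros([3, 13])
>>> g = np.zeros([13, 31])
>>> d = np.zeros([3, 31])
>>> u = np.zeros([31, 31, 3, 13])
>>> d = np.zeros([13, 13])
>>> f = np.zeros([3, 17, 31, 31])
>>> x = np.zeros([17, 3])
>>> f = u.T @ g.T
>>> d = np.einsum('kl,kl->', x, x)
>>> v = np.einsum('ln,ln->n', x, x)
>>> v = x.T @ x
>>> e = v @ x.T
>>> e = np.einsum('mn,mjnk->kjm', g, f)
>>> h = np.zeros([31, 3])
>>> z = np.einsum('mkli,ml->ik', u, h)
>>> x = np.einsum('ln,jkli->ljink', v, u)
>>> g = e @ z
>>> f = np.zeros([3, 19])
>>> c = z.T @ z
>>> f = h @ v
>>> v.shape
(3, 3)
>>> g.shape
(13, 3, 31)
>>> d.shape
()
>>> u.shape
(31, 31, 3, 13)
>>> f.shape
(31, 3)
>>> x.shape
(3, 31, 13, 3, 31)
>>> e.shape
(13, 3, 13)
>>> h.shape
(31, 3)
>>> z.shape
(13, 31)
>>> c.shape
(31, 31)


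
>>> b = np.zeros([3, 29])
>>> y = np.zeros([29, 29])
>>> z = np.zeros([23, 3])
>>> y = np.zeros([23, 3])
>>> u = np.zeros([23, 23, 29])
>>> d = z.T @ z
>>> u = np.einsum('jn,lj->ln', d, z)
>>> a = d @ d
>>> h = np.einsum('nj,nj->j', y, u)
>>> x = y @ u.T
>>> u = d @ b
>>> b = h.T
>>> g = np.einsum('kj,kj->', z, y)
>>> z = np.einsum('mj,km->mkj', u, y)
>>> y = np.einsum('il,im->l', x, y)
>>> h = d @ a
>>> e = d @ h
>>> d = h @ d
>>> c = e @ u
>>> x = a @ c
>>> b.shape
(3,)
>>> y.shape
(23,)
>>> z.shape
(3, 23, 29)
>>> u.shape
(3, 29)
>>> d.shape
(3, 3)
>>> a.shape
(3, 3)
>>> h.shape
(3, 3)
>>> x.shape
(3, 29)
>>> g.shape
()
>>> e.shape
(3, 3)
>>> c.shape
(3, 29)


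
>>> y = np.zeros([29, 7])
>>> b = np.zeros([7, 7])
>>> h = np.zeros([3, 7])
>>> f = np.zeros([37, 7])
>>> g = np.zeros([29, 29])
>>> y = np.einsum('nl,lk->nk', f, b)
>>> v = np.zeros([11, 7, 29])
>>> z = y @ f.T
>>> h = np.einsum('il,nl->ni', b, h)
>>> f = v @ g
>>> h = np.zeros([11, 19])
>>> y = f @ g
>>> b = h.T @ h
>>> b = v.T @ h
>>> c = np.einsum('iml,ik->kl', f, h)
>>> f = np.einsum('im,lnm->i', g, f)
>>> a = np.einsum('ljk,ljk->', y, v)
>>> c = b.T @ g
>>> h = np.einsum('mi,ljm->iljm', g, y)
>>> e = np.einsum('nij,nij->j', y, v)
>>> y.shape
(11, 7, 29)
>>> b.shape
(29, 7, 19)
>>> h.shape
(29, 11, 7, 29)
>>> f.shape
(29,)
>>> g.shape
(29, 29)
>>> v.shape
(11, 7, 29)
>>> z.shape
(37, 37)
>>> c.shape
(19, 7, 29)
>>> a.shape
()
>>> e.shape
(29,)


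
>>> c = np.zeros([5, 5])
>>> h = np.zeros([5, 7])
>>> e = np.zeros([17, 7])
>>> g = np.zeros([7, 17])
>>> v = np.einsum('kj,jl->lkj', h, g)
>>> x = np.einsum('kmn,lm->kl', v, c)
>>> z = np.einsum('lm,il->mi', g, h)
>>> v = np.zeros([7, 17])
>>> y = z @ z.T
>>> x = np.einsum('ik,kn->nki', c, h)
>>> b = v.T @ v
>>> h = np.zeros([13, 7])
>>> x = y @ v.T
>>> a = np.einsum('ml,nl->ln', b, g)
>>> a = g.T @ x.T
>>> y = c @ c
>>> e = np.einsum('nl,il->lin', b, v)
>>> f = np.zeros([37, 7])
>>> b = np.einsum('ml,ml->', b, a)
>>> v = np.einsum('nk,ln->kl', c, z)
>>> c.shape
(5, 5)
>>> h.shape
(13, 7)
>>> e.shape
(17, 7, 17)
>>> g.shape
(7, 17)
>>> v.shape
(5, 17)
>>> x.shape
(17, 7)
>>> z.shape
(17, 5)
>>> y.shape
(5, 5)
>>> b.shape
()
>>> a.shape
(17, 17)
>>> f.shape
(37, 7)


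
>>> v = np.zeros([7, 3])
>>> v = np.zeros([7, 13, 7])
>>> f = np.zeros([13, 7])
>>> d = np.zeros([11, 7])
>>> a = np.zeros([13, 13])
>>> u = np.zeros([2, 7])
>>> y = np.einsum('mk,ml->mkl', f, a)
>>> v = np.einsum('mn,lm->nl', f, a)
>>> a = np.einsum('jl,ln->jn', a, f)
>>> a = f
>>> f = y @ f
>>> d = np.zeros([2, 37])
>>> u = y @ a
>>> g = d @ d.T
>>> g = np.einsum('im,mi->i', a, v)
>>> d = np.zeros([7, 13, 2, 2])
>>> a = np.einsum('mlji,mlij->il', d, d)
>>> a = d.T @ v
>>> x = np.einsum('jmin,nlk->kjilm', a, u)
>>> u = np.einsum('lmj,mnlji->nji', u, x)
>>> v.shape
(7, 13)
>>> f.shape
(13, 7, 7)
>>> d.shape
(7, 13, 2, 2)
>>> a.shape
(2, 2, 13, 13)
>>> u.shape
(2, 7, 2)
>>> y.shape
(13, 7, 13)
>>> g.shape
(13,)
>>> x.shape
(7, 2, 13, 7, 2)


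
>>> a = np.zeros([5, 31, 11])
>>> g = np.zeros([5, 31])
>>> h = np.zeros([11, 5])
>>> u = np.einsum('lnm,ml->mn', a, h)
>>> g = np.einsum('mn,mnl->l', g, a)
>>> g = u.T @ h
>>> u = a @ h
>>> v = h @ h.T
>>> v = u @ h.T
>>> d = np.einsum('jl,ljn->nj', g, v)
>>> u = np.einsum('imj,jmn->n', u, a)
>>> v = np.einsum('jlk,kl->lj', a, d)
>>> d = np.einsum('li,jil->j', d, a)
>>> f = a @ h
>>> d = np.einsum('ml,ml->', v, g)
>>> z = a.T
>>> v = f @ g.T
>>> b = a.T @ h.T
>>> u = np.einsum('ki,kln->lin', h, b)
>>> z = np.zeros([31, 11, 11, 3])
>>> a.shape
(5, 31, 11)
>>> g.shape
(31, 5)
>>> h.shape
(11, 5)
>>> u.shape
(31, 5, 11)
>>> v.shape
(5, 31, 31)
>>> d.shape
()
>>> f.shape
(5, 31, 5)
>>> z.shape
(31, 11, 11, 3)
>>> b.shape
(11, 31, 11)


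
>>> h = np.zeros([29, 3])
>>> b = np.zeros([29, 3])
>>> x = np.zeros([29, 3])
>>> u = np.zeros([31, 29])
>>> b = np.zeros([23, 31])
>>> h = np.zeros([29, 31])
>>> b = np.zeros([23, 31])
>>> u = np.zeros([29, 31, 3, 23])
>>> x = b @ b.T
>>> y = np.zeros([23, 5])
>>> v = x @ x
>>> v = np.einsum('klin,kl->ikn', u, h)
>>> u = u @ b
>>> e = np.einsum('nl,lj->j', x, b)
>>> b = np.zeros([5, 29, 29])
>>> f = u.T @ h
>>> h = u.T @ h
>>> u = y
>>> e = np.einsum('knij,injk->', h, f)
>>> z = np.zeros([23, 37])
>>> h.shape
(31, 3, 31, 31)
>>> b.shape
(5, 29, 29)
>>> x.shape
(23, 23)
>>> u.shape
(23, 5)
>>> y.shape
(23, 5)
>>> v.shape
(3, 29, 23)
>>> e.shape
()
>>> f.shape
(31, 3, 31, 31)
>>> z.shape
(23, 37)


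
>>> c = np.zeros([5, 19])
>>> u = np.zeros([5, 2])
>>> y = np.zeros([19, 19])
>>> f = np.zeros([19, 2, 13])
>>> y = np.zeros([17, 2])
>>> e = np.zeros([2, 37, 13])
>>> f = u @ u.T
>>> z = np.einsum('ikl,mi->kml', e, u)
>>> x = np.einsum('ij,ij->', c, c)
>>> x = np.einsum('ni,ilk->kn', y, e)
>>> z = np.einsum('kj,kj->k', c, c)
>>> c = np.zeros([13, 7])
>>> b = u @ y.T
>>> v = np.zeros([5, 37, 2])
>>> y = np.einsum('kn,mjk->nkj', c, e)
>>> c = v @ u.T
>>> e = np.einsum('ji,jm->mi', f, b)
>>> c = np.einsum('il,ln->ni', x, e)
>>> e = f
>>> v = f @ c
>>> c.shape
(5, 13)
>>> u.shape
(5, 2)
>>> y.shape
(7, 13, 37)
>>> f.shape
(5, 5)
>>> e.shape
(5, 5)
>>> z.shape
(5,)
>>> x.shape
(13, 17)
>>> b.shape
(5, 17)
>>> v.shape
(5, 13)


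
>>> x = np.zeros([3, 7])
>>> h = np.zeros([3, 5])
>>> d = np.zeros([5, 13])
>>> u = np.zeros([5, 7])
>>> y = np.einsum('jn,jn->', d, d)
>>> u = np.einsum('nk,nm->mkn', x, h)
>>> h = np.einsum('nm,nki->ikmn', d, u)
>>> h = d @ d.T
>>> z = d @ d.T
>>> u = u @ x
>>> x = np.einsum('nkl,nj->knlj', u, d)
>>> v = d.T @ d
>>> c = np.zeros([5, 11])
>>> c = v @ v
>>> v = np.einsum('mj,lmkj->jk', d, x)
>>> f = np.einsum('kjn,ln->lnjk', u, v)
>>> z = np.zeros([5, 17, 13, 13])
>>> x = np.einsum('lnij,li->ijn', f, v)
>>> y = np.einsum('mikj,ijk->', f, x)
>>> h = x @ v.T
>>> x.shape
(7, 5, 7)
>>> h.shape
(7, 5, 13)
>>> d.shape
(5, 13)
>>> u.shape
(5, 7, 7)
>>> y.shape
()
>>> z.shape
(5, 17, 13, 13)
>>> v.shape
(13, 7)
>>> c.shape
(13, 13)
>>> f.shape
(13, 7, 7, 5)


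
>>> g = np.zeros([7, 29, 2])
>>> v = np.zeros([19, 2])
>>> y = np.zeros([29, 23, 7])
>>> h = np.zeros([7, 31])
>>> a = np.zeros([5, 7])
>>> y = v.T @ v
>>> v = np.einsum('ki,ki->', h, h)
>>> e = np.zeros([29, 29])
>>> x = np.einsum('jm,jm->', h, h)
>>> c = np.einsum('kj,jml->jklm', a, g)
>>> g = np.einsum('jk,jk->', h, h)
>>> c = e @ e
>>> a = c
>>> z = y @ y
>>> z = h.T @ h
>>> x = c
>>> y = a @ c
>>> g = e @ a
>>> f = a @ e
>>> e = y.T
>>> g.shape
(29, 29)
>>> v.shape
()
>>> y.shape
(29, 29)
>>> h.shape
(7, 31)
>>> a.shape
(29, 29)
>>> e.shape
(29, 29)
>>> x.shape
(29, 29)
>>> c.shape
(29, 29)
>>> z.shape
(31, 31)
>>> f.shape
(29, 29)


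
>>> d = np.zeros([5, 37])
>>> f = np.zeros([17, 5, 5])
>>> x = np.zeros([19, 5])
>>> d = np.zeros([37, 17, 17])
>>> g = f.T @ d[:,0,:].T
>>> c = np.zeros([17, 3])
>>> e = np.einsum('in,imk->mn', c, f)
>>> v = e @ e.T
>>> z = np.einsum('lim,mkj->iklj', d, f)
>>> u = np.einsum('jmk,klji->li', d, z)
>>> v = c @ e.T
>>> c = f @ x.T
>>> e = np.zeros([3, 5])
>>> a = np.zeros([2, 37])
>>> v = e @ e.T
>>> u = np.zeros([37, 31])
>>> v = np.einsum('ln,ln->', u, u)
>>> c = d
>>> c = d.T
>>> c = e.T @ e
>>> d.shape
(37, 17, 17)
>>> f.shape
(17, 5, 5)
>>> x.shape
(19, 5)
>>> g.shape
(5, 5, 37)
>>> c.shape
(5, 5)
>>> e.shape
(3, 5)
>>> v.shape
()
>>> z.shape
(17, 5, 37, 5)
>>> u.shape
(37, 31)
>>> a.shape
(2, 37)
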